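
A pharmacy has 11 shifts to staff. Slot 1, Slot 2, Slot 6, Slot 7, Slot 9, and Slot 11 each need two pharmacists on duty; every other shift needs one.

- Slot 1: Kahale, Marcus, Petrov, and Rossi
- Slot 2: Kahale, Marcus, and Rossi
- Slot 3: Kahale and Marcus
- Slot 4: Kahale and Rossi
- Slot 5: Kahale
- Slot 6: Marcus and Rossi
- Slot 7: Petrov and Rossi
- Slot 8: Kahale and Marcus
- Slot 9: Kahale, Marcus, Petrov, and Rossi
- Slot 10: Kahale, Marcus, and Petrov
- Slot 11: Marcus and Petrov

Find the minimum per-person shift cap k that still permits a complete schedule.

With 4 pharmacists and 17 worker-slots to fill, someone must work at least ⌈17/4⌉ = 5 shifts, so k ≥ 5.
k = 5 works: Slot 1→Marcus+Petrov, Slot 2→Kahale+Marcus, Slot 3→Kahale, Slot 4→Kahale, Slot 5→Kahale, Slot 6→Marcus+Rossi, Slot 7→Petrov+Rossi, Slot 8→Kahale, Slot 9→Petrov+Rossi, Slot 10→Marcus, Slot 11→Marcus+Petrov.
Loads: Kahale 5, Marcus 5, Petrov 4, Rossi 3 — all ≤ 5.

5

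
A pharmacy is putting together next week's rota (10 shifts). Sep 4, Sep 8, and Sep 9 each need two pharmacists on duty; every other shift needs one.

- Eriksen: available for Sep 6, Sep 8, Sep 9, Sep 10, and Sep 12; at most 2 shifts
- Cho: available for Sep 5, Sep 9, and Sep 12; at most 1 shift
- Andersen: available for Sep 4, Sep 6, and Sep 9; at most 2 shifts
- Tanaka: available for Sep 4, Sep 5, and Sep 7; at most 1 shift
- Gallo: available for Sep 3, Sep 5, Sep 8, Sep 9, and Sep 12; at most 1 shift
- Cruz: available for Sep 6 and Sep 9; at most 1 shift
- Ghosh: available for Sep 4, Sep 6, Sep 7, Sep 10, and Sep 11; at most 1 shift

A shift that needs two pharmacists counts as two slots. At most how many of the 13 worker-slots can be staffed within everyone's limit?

Total capacity across all pharmacists is 2+1+2+1+1+1+1 = 9, and 13 slots are needed, so at most 9 can be filled.
An assignment achieving 9: Sep 3→Gallo, Sep 4→Andersen, Sep 5→Cho, Sep 6→Andersen, Sep 7→Tanaka, Sep 8→Eriksen, Sep 9→Cruz, Sep 10→Eriksen, Sep 11→Ghosh.
Loads: Eriksen 2/2, Cho 1/1, Andersen 2/2, Tanaka 1/1, Gallo 1/1, Cruz 1/1, Ghosh 1/1.

9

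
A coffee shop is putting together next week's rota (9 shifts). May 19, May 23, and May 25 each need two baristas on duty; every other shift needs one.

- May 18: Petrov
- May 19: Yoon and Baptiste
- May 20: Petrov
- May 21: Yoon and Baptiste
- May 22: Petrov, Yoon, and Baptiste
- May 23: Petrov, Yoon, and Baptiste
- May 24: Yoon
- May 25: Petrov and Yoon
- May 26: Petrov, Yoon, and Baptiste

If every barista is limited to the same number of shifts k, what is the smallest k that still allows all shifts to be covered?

With 3 baristas and 12 worker-slots to fill, someone must work at least ⌈12/3⌉ = 4 shifts, so k ≥ 4.
k = 4 works: May 18→Petrov, May 19→Yoon+Baptiste, May 20→Petrov, May 21→Yoon, May 22→Baptiste, May 23→Petrov+Baptiste, May 24→Yoon, May 25→Petrov+Yoon, May 26→Baptiste.
Loads: Petrov 4, Yoon 4, Baptiste 4 — all ≤ 4.

4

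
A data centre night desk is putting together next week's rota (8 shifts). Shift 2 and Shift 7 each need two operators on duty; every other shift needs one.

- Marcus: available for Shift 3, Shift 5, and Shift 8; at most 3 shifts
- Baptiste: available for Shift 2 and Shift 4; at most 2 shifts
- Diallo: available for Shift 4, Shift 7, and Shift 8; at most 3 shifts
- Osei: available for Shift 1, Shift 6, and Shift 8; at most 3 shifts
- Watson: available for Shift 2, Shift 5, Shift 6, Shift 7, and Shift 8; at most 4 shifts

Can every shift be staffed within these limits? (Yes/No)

Yes

Shift 1 can only be covered by Osei, so that assignment is forced.
Shift 2 can only be covered by Baptiste and Watson, so that assignment is forced.
Shift 3 can only be covered by Marcus, so that assignment is forced.
One valid schedule: Shift 1→Osei, Shift 2→Baptiste+Watson, Shift 3→Marcus, Shift 4→Baptiste, Shift 5→Marcus, Shift 6→Osei, Shift 7→Diallo+Watson, Shift 8→Marcus.
Loads: Marcus 3/3, Baptiste 2/2, Diallo 1/3, Osei 2/3, Watson 2/4 — all within limits.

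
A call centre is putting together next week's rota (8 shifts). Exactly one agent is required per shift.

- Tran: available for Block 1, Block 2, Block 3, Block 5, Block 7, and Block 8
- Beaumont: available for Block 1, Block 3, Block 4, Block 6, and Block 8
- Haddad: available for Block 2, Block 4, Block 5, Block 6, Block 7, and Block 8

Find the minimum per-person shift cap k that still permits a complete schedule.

3

With 3 agents and 8 worker-slots to fill, someone must work at least ⌈8/3⌉ = 3 shifts, so k ≥ 3.
k = 3 works: Block 1→Tran, Block 2→Tran, Block 3→Tran, Block 4→Beaumont, Block 5→Haddad, Block 6→Beaumont, Block 7→Haddad, Block 8→Beaumont.
Loads: Tran 3, Beaumont 3, Haddad 2 — all ≤ 3.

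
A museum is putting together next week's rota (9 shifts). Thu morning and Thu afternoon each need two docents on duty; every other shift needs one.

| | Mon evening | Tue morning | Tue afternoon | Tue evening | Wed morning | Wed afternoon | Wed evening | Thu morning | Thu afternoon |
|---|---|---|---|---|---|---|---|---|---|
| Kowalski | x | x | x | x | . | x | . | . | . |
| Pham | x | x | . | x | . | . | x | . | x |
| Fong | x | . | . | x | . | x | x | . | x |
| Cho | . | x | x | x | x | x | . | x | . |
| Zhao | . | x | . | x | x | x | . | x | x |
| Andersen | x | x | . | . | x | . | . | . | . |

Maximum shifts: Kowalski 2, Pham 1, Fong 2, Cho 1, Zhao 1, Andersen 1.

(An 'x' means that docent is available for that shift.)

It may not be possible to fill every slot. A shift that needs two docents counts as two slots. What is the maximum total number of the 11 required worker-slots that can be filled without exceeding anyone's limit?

8

Total capacity across all docents is 2+1+2+1+1+1 = 8, and 11 slots are needed, so at most 8 can be filled.
An assignment achieving 8: Mon evening→Kowalski, Tue afternoon→Kowalski, Wed morning→Andersen, Wed afternoon→Fong, Wed evening→Pham, Thu morning→Cho+Zhao, Thu afternoon→Fong.
Loads: Kowalski 2/2, Pham 1/1, Fong 2/2, Cho 1/1, Zhao 1/1, Andersen 1/1.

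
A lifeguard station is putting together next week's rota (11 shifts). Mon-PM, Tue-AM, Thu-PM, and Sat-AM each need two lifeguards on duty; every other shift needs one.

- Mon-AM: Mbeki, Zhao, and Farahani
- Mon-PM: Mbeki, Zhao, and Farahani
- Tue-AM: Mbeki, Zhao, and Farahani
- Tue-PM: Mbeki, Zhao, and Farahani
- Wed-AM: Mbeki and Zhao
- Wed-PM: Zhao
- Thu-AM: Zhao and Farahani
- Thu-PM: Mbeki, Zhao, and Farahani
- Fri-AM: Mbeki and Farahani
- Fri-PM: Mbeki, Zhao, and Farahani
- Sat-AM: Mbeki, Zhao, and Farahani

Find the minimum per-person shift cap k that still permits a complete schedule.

With 3 lifeguards and 15 worker-slots to fill, someone must work at least ⌈15/3⌉ = 5 shifts, so k ≥ 5.
k = 5 works: Mon-AM→Mbeki, Mon-PM→Mbeki+Zhao, Tue-AM→Mbeki+Farahani, Tue-PM→Farahani, Wed-AM→Mbeki, Wed-PM→Zhao, Thu-AM→Zhao, Thu-PM→Zhao+Farahani, Fri-AM→Mbeki, Fri-PM→Farahani, Sat-AM→Zhao+Farahani.
Loads: Mbeki 5, Zhao 5, Farahani 5 — all ≤ 5.

5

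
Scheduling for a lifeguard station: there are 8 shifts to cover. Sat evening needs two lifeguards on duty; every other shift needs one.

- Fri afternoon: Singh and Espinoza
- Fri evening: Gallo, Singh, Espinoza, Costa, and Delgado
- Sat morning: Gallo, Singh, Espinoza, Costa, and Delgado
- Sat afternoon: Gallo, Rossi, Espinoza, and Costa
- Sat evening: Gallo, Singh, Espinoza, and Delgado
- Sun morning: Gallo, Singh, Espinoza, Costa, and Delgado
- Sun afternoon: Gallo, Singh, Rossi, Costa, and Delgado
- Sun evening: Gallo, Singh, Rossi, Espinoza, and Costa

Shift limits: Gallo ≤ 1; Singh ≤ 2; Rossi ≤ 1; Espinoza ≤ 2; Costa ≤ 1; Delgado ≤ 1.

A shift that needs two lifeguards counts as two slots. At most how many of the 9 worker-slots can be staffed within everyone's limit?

8

Total capacity across all lifeguards is 1+2+1+2+1+1 = 8, and 9 slots are needed, so at most 8 can be filled.
An assignment achieving 8: Fri afternoon→Singh, Fri evening→Espinoza, Sat morning→Costa, Sat afternoon→Gallo, Sat evening→Singh+Espinoza, Sun morning→Delgado, Sun afternoon→Rossi.
Loads: Gallo 1/1, Singh 2/2, Rossi 1/1, Espinoza 2/2, Costa 1/1, Delgado 1/1.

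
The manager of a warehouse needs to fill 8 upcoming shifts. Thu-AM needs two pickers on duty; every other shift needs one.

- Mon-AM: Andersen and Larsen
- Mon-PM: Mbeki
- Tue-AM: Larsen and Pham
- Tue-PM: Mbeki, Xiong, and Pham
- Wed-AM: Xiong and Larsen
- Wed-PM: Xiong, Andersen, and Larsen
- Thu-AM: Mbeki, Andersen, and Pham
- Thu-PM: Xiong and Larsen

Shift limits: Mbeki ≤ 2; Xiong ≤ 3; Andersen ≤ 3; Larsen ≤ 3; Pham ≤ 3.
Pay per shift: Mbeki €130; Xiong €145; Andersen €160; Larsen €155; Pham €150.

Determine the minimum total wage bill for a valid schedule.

Mon-PM can only be covered by Mbeki, so that assignment is forced.
Picking the cheapest available picker for each shift independently would cost €1280, but that ignores the shift limits.
An optimal schedule: Mon-AM→Larsen, Mon-PM→Mbeki, Tue-AM→Pham, Tue-PM→Pham, Wed-AM→Xiong, Wed-PM→Xiong, Thu-AM→Mbeki+Pham, Thu-PM→Xiong.
Total: 155 + 130 + 150 + 150 + 145 + 145 + 130 + 150 + 145 = €1300.

€1300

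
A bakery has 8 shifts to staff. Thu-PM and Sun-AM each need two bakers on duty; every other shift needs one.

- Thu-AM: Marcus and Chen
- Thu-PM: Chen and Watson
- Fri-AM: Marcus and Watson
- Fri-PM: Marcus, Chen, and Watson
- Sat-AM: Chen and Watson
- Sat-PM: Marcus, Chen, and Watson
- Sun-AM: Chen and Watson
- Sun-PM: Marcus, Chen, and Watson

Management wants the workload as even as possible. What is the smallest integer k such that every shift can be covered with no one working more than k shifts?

4

With 3 bakers and 10 worker-slots to fill, someone must work at least ⌈10/3⌉ = 4 shifts, so k ≥ 4.
k = 4 works: Thu-AM→Marcus, Thu-PM→Chen+Watson, Fri-AM→Marcus, Fri-PM→Marcus, Sat-AM→Chen, Sat-PM→Marcus, Sun-AM→Chen+Watson, Sun-PM→Chen.
Loads: Marcus 4, Chen 4, Watson 2 — all ≤ 4.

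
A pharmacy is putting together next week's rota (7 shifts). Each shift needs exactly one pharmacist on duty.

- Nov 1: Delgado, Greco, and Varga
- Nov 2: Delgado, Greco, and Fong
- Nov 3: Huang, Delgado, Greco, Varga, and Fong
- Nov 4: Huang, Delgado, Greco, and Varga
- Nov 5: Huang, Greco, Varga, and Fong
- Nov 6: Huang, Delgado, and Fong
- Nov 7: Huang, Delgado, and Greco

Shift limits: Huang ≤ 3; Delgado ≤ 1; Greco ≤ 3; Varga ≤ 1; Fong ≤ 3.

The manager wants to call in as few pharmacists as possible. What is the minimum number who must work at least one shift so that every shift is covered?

7 slots to fill and no one can take more than 3, so at least ⌈7/3⌉ = 3 pharmacists are needed.
Huang, Delgado, and Greco alone can cover everything: Nov 1→Delgado, Nov 2→Greco, Nov 3→Huang, Nov 4→Greco, Nov 5→Huang, Nov 6→Huang, Nov 7→Greco.

3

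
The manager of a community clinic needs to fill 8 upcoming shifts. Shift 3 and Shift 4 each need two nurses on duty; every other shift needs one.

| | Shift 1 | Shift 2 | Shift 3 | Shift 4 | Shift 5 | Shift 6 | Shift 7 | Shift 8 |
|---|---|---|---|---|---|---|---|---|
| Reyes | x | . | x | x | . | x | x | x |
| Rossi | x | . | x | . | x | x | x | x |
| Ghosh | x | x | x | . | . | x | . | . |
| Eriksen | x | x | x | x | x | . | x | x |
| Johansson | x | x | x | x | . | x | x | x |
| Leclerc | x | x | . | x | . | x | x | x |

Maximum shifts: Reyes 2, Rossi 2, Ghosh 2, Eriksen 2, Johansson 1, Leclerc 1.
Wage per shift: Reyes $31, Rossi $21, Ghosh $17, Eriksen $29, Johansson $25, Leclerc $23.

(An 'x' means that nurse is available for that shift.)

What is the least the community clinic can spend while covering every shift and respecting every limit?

Picking the cheapest available nurse for each shift independently would cost $200, but that ignores the shift limits.
An optimal schedule: Shift 1→Ghosh, Shift 2→Ghosh, Shift 3→Eriksen+Johansson, Shift 4→Eriksen+Leclerc, Shift 5→Rossi, Shift 6→Reyes, Shift 7→Reyes, Shift 8→Rossi.
Total: 17 + 17 + 29 + 25 + 29 + 23 + 21 + 31 + 31 + 21 = $244.

$244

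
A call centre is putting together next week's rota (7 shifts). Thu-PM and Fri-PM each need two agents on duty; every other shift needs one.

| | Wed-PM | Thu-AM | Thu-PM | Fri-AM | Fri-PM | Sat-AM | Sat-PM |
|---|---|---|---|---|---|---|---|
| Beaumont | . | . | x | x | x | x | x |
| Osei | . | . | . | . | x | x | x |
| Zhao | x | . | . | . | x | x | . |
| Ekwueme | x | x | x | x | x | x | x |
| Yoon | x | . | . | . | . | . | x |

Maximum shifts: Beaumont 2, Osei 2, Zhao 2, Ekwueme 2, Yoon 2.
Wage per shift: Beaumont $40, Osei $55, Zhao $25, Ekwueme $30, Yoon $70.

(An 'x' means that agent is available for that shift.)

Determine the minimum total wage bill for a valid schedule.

$370

Thu-AM can only be covered by Ekwueme, so that assignment is forced.
Thu-PM can only be covered by Beaumont and Ekwueme, so that assignment is forced.
Picking the cheapest available agent for each shift independently would cost $265, but that ignores the shift limits.
An optimal schedule: Wed-PM→Zhao, Thu-AM→Ekwueme, Thu-PM→Beaumont+Ekwueme, Fri-AM→Beaumont, Fri-PM→Osei+Zhao, Sat-AM→Osei, Sat-PM→Yoon.
Total: 25 + 30 + 40 + 30 + 40 + 55 + 25 + 55 + 70 = $370.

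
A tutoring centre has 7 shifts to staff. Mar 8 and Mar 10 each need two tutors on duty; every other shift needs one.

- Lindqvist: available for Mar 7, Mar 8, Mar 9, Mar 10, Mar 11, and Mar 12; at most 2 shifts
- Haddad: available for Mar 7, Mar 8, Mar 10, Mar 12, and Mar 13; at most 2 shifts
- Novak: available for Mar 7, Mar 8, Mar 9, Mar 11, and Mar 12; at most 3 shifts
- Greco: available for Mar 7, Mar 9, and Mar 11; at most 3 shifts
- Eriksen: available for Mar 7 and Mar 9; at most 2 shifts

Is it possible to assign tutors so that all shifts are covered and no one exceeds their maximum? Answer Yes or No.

Yes

Mar 10 can only be covered by Lindqvist and Haddad, so that assignment is forced.
Mar 13 can only be covered by Haddad, so that assignment is forced.
One valid schedule: Mar 7→Greco, Mar 8→Lindqvist+Novak, Mar 9→Greco, Mar 10→Lindqvist+Haddad, Mar 11→Novak, Mar 12→Novak, Mar 13→Haddad.
Loads: Lindqvist 2/2, Haddad 2/2, Novak 3/3, Greco 2/3, Eriksen 0/2 — all within limits.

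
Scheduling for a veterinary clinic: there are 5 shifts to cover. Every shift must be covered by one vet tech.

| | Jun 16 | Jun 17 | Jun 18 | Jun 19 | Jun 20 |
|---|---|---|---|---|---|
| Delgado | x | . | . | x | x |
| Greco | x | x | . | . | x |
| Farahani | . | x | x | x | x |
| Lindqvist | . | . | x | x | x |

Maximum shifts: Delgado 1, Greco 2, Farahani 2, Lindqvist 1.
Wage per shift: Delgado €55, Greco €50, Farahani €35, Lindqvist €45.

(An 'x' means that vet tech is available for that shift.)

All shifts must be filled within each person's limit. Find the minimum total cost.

€215

Picking the cheapest available vet tech for each shift independently would cost €190, but that ignores the shift limits.
An optimal schedule: Jun 16→Greco, Jun 17→Farahani, Jun 18→Farahani, Jun 19→Lindqvist, Jun 20→Greco.
Total: 50 + 35 + 35 + 45 + 50 = €215.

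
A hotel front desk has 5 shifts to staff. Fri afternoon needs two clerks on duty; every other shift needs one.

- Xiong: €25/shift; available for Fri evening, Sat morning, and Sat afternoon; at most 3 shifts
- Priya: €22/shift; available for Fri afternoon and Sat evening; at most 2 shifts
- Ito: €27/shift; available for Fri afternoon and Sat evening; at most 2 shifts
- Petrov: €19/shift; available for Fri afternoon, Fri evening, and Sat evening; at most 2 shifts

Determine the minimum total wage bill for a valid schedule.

Sat morning can only be covered by Xiong, so that assignment is forced.
Sat afternoon can only be covered by Xiong, so that assignment is forced.
Picking the cheapest available clerk for each shift independently would cost €129, but that ignores the shift limits.
An optimal schedule: Fri afternoon→Petrov+Priya, Fri evening→Petrov, Sat morning→Xiong, Sat afternoon→Xiong, Sat evening→Priya.
Total: 19 + 22 + 19 + 25 + 25 + 22 = €132.

€132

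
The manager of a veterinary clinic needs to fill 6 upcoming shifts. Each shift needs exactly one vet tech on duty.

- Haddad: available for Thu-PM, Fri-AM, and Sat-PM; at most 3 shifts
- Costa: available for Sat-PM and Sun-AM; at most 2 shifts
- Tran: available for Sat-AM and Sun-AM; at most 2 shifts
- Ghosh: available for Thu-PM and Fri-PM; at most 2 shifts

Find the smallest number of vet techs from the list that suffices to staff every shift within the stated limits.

3

6 slots to fill and no one can take more than 3, so at least ⌈6/3⌉ = 2 vet techs are needed.
Any 2 vet techs together have capacity at most 3+2 = 5 < 6 slots, so 2 can never suffice.
Haddad, Tran, and Ghosh alone can cover everything: Thu-PM→Haddad, Fri-AM→Haddad, Fri-PM→Ghosh, Sat-AM→Tran, Sat-PM→Haddad, Sun-AM→Tran.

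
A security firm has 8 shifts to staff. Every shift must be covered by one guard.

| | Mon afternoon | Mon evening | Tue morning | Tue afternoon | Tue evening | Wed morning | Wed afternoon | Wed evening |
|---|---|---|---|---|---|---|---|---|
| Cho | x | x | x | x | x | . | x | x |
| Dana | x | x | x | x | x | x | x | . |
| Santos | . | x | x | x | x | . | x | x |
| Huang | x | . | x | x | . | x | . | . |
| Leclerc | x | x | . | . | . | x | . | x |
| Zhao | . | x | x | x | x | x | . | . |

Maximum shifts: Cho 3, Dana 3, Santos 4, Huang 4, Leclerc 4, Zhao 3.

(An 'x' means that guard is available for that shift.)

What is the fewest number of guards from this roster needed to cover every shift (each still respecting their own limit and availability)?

8 slots to fill and no one can take more than 4, so at least ⌈8/4⌉ = 2 guards are needed.
Santos and Huang alone can cover everything: Mon afternoon→Huang, Mon evening→Santos, Tue morning→Huang, Tue afternoon→Huang, Tue evening→Santos, Wed morning→Huang, Wed afternoon→Santos, Wed evening→Santos.

2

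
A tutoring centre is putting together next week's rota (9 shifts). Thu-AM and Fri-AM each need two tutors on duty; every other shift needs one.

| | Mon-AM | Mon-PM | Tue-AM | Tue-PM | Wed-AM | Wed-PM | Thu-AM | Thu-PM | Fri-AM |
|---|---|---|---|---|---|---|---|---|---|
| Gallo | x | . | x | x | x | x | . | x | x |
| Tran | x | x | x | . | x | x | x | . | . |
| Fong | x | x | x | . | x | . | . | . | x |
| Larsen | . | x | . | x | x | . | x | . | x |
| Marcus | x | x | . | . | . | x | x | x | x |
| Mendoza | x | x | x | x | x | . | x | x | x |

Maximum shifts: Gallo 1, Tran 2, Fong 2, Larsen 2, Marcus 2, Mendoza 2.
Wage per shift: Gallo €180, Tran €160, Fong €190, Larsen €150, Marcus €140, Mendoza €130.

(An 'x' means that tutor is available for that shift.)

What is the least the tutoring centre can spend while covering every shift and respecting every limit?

Picking the cheapest available tutor for each shift independently would cost €1460, but that ignores the shift limits.
An optimal schedule: Mon-AM→Fong, Mon-PM→Fong, Tue-AM→Tran, Tue-PM→Gallo, Wed-AM→Larsen, Wed-PM→Tran, Thu-AM→Larsen+Mendoza, Thu-PM→Marcus, Fri-AM→Marcus+Mendoza.
Total: 190 + 190 + 160 + 180 + 150 + 160 + 150 + 130 + 140 + 140 + 130 = €1720.

€1720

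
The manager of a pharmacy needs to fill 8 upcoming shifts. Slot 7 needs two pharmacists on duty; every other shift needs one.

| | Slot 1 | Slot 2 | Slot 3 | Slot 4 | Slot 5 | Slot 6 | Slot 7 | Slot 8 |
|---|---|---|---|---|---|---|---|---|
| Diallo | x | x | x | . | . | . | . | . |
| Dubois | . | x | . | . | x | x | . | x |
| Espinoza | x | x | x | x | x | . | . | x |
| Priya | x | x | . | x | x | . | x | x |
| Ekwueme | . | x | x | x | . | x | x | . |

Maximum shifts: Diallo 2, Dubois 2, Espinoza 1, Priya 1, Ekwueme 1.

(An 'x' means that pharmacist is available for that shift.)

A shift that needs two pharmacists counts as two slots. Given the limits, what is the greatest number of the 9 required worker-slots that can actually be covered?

7

Total capacity across all pharmacists is 2+2+1+1+1 = 7, and 9 slots are needed, so at most 7 can be filled.
An assignment achieving 7: Slot 1→Diallo, Slot 3→Diallo, Slot 4→Espinoza, Slot 5→Dubois, Slot 6→Dubois, Slot 7→Priya+Ekwueme.
Loads: Diallo 2/2, Dubois 2/2, Espinoza 1/1, Priya 1/1, Ekwueme 1/1.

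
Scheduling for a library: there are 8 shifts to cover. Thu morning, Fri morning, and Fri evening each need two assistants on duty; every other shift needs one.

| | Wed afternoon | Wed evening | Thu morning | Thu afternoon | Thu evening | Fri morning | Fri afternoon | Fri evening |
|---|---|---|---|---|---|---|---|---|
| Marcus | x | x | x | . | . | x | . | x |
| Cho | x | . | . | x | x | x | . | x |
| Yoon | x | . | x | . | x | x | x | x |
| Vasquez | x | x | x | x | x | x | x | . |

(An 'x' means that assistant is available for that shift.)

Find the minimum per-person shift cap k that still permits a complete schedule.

With 4 assistants and 11 worker-slots to fill, someone must work at least ⌈11/4⌉ = 3 shifts, so k ≥ 3.
k = 3 works: Wed afternoon→Vasquez, Wed evening→Marcus, Thu morning→Marcus+Yoon, Thu afternoon→Cho, Thu evening→Cho, Fri morning→Yoon+Vasquez, Fri afternoon→Yoon, Fri evening→Marcus+Cho.
Loads: Marcus 3, Cho 3, Yoon 3, Vasquez 2 — all ≤ 3.

3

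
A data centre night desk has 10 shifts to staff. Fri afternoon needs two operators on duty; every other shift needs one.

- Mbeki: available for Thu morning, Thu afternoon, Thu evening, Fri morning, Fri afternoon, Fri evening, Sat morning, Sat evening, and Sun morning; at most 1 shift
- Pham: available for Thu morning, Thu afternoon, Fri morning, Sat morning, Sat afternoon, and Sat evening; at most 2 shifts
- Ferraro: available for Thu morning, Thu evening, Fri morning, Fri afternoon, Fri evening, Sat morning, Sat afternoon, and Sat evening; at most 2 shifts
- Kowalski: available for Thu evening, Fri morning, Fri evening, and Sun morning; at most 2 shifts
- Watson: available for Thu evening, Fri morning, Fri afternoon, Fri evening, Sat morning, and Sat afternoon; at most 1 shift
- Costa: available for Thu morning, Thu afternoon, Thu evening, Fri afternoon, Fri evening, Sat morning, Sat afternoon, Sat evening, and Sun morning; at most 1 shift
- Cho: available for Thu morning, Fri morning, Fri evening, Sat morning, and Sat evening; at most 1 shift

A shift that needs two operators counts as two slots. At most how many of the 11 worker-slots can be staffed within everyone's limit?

10

Total capacity across all operators is 1+2+2+2+1+1+1 = 10, and 11 slots are needed, so at most 10 can be filled.
An assignment achieving 10: Thu morning→Pham, Thu afternoon→Mbeki, Thu evening→Ferraro, Fri morning→Kowalski, Fri afternoon→Ferraro+Watson, Fri evening→Cho, Sat afternoon→Pham, Sat evening→Costa, Sun morning→Kowalski.
Loads: Mbeki 1/1, Pham 2/2, Ferraro 2/2, Kowalski 2/2, Watson 1/1, Costa 1/1, Cho 1/1.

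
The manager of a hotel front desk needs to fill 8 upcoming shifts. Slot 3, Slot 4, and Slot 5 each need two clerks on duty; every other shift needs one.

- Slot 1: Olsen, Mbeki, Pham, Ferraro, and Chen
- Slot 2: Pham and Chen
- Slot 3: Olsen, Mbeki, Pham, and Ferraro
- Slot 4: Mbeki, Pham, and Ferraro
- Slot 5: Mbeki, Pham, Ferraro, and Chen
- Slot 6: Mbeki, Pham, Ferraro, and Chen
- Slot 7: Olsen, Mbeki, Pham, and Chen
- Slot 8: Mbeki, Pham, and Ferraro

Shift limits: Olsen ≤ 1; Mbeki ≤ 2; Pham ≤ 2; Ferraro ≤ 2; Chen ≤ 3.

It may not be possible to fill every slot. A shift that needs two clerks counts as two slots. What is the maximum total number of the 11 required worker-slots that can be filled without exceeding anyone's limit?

10

Total capacity across all clerks is 1+2+2+2+3 = 10, and 11 slots are needed, so at most 10 can be filled.
An assignment achieving 10: Slot 2→Pham, Slot 3→Olsen+Ferraro, Slot 4→Mbeki+Pham, Slot 5→Ferraro+Chen, Slot 6→Chen, Slot 7→Chen, Slot 8→Mbeki.
Loads: Olsen 1/1, Mbeki 2/2, Pham 2/2, Ferraro 2/2, Chen 3/3.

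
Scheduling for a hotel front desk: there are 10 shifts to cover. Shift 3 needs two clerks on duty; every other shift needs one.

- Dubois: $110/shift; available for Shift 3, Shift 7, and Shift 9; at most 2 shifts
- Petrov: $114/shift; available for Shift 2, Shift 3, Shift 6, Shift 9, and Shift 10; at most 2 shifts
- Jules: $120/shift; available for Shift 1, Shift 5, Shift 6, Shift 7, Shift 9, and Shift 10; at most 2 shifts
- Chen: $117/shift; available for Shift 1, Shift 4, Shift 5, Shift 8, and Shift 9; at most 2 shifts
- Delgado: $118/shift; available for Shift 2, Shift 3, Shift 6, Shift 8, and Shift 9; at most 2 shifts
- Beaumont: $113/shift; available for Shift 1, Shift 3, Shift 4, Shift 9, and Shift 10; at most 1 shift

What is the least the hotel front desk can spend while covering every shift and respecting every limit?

$1271

Picking the cheapest available clerk for each shift independently would cost $1244, but that ignores the shift limits.
An optimal schedule: Shift 1→Jules, Shift 2→Petrov, Shift 3→Dubois+Delgado, Shift 4→Chen, Shift 5→Jules, Shift 6→Petrov, Shift 7→Dubois, Shift 8→Chen, Shift 9→Delgado, Shift 10→Beaumont.
Total: 120 + 114 + 110 + 118 + 117 + 120 + 114 + 110 + 117 + 118 + 113 = $1271.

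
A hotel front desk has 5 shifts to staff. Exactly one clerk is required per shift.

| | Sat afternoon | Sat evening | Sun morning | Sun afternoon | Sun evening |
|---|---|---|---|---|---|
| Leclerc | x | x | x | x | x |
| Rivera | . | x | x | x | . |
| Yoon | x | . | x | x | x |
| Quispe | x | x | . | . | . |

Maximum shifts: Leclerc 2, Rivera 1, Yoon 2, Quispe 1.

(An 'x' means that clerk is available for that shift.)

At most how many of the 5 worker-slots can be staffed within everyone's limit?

Total capacity across all clerks is 2+1+2+1 = 6, and 5 slots are needed, so at most 5 can be filled.
An assignment achieving 5: Sat afternoon→Leclerc, Sat evening→Rivera, Sun morning→Yoon, Sun afternoon→Yoon, Sun evening→Leclerc.
Loads: Leclerc 2/2, Rivera 1/1, Yoon 2/2, Quispe 0/1.

5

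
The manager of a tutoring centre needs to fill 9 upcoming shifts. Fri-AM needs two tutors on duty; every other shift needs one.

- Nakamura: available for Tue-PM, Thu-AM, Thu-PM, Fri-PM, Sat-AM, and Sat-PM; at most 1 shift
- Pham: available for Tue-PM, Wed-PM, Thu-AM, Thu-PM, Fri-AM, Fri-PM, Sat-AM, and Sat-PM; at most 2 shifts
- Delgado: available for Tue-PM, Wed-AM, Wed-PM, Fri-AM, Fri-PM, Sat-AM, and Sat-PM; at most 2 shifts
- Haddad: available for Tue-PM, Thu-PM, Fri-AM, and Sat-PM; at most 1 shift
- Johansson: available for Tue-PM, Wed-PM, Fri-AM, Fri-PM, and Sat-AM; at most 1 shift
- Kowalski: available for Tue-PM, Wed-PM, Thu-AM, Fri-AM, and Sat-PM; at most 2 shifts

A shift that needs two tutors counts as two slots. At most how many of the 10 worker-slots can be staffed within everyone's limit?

9

Total capacity across all tutors is 1+2+2+1+1+2 = 9, and 10 slots are needed, so at most 9 can be filled.
An assignment achieving 9: Wed-AM→Delgado, Wed-PM→Pham, Thu-AM→Nakamura, Thu-PM→Pham, Fri-AM→Haddad+Kowalski, Fri-PM→Delgado, Sat-AM→Johansson, Sat-PM→Kowalski.
Loads: Nakamura 1/1, Pham 2/2, Delgado 2/2, Haddad 1/1, Johansson 1/1, Kowalski 2/2.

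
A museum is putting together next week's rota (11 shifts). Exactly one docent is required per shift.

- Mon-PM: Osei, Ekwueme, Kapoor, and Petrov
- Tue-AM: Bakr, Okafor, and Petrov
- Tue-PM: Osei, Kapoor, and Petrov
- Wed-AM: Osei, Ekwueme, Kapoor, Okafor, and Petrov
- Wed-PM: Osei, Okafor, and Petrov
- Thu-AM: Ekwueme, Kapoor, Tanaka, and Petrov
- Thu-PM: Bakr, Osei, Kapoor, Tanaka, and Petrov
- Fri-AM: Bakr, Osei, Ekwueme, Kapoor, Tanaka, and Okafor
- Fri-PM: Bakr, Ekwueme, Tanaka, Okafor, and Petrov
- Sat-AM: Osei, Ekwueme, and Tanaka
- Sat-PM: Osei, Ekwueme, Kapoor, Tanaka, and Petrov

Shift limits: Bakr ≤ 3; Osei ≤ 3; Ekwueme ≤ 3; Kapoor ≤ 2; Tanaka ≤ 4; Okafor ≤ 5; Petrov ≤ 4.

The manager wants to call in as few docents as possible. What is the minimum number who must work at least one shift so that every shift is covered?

11 slots to fill and no one can take more than 5, so at least ⌈11/5⌉ = 3 docents are needed.
Bakr, Tanaka, and Petrov alone can cover everything: Mon-PM→Petrov, Tue-AM→Bakr, Tue-PM→Petrov, Wed-AM→Petrov, Wed-PM→Petrov, Thu-AM→Tanaka, Thu-PM→Bakr, Fri-AM→Bakr, Fri-PM→Tanaka, Sat-AM→Tanaka, Sat-PM→Tanaka.

3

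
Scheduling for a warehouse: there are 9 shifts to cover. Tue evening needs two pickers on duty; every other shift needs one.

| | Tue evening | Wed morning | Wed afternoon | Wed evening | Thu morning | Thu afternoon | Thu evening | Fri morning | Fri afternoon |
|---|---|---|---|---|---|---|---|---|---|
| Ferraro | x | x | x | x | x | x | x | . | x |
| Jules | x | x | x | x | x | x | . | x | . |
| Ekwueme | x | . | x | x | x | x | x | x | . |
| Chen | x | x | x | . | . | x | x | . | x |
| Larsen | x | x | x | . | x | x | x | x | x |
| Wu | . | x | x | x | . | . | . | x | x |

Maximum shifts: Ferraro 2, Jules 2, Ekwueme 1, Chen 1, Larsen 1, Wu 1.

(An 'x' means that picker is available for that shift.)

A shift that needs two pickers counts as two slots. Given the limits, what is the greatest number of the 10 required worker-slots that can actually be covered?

Total capacity across all pickers is 2+2+1+1+1+1 = 8, and 10 slots are needed, so at most 8 can be filled.
An assignment achieving 8: Tue evening→Jules+Larsen, Wed morning→Wu, Wed evening→Ferraro, Thu morning→Ferraro, Thu evening→Ekwueme, Fri morning→Jules, Fri afternoon→Chen.
Loads: Ferraro 2/2, Jules 2/2, Ekwueme 1/1, Chen 1/1, Larsen 1/1, Wu 1/1.

8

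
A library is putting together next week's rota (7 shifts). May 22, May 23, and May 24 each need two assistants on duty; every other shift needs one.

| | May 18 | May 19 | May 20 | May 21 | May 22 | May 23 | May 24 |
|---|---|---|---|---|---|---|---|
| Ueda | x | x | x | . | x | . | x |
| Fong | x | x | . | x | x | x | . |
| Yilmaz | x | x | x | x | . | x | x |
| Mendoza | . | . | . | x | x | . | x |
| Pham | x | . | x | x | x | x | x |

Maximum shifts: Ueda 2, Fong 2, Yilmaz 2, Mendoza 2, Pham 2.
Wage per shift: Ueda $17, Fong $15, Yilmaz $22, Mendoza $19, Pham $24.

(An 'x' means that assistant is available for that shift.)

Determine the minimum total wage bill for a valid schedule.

$194

Picking the cheapest available assistant for each shift independently would cost $167, but that ignores the shift limits.
An optimal schedule: May 18→Fong, May 19→Ueda, May 20→Ueda, May 21→Yilmaz, May 22→Mendoza+Pham, May 23→Fong+Yilmaz, May 24→Mendoza+Pham.
Total: 15 + 17 + 17 + 22 + 19 + 24 + 15 + 22 + 19 + 24 = $194.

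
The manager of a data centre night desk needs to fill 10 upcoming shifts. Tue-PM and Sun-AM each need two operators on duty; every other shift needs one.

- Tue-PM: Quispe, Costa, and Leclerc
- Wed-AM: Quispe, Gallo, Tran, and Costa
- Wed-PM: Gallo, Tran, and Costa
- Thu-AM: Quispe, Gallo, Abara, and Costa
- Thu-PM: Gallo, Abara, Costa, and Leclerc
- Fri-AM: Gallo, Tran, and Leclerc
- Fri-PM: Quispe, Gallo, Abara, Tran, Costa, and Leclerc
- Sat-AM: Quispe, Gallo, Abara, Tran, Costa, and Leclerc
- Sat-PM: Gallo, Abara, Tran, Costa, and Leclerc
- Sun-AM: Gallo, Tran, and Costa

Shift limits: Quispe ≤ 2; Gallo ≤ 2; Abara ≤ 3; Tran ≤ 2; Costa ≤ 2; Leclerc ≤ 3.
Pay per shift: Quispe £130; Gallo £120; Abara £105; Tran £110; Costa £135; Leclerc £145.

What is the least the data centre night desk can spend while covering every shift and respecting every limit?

£1450

Picking the cheapest available operator for each shift independently would cost £1350, but that ignores the shift limits.
An optimal schedule: Tue-PM→Quispe+Costa, Wed-AM→Quispe, Wed-PM→Gallo, Thu-AM→Abara, Thu-PM→Abara, Fri-AM→Gallo, Fri-PM→Tran, Sat-AM→Leclerc, Sat-PM→Abara, Sun-AM→Tran+Costa.
Total: 130 + 135 + 130 + 120 + 105 + 105 + 120 + 110 + 145 + 105 + 110 + 135 = £1450.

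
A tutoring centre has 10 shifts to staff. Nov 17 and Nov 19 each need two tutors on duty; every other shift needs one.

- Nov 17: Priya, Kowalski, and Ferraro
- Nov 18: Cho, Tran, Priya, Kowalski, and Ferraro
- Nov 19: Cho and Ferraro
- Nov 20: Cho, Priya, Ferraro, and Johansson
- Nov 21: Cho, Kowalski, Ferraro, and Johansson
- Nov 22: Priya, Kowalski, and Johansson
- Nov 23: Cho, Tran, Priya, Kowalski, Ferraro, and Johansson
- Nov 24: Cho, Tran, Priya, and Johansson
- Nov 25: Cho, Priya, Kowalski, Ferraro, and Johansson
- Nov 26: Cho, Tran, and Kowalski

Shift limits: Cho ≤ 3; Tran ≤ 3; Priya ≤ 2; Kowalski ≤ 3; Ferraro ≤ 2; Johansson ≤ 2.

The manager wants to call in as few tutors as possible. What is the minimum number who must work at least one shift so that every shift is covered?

5

12 slots to fill and no one can take more than 3, so at least ⌈12/3⌉ = 4 tutors are needed.
Any 4 tutors together have capacity at most 3+3+3+2 = 11 < 12 slots, so 4 can never suffice.
Cho, Tran, Priya, Kowalski, and Ferraro alone can cover everything: Nov 17→Priya+Kowalski, Nov 18→Tran, Nov 19→Cho+Ferraro, Nov 20→Cho, Nov 21→Cho, Nov 22→Priya, Nov 23→Kowalski, Nov 24→Tran, Nov 25→Kowalski, Nov 26→Tran.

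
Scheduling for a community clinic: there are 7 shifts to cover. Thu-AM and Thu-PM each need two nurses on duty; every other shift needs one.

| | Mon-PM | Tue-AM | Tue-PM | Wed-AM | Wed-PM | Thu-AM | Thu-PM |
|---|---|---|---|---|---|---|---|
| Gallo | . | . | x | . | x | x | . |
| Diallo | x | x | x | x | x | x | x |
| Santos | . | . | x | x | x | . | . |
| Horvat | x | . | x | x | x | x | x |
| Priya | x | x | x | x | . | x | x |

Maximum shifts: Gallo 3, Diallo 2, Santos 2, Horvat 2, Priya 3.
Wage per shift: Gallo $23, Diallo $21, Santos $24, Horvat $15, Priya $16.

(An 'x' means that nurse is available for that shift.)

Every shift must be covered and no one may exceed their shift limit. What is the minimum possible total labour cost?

Picking the cheapest available nurse for each shift independently would cost $138, but that ignores the shift limits.
An optimal schedule: Mon-PM→Horvat, Tue-AM→Priya, Tue-PM→Gallo, Wed-AM→Priya, Wed-PM→Diallo, Thu-AM→Diallo+Gallo, Thu-PM→Horvat+Priya.
Total: 15 + 16 + 23 + 16 + 21 + 21 + 23 + 15 + 16 = $166.

$166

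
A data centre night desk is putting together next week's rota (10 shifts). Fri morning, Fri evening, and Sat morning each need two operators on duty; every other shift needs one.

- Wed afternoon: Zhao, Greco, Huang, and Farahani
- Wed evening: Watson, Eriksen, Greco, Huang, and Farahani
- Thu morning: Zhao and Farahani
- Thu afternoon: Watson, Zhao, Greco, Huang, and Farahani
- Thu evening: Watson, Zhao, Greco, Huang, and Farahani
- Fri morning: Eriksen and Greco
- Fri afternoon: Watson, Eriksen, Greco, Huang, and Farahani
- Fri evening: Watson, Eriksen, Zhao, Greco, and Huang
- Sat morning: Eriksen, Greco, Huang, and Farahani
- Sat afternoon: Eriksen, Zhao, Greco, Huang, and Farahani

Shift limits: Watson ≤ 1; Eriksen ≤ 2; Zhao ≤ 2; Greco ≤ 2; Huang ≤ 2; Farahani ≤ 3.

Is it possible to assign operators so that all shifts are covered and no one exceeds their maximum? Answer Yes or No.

No

Total capacity is 1+2+2+2+2+3 = 12 but 13 worker-slots are needed — infeasible.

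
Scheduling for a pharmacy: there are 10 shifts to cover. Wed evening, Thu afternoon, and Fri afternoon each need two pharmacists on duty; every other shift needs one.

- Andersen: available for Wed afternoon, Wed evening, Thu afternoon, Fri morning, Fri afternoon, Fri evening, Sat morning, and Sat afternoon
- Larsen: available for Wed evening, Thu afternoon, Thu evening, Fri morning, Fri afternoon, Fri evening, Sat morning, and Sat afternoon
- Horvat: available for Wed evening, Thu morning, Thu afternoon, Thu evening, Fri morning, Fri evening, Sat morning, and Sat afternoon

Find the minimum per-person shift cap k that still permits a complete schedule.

5

With 3 pharmacists and 13 worker-slots to fill, someone must work at least ⌈13/3⌉ = 5 shifts, so k ≥ 5.
k = 5 works: Wed afternoon→Andersen, Wed evening→Andersen+Larsen, Thu morning→Horvat, Thu afternoon→Andersen+Larsen, Thu evening→Larsen, Fri morning→Andersen, Fri afternoon→Andersen+Larsen, Fri evening→Larsen, Sat morning→Horvat, Sat afternoon→Horvat.
Loads: Andersen 5, Larsen 5, Horvat 3 — all ≤ 5.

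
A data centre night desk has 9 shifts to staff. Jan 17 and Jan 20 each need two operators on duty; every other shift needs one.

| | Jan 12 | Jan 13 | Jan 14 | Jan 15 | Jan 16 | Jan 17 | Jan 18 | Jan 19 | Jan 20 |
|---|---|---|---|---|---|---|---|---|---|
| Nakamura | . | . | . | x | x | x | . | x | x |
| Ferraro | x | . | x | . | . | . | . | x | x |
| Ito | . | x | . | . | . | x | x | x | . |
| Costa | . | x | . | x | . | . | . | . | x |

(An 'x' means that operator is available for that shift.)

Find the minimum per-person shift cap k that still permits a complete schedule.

With 4 operators and 11 worker-slots to fill, someone must work at least ⌈11/4⌉ = 3 shifts, so k ≥ 3.
k = 3 works: Jan 12→Ferraro, Jan 13→Ito, Jan 14→Ferraro, Jan 15→Costa, Jan 16→Nakamura, Jan 17→Nakamura+Ito, Jan 18→Ito, Jan 19→Nakamura, Jan 20→Ferraro+Costa.
Loads: Nakamura 3, Ferraro 3, Ito 3, Costa 2 — all ≤ 3.

3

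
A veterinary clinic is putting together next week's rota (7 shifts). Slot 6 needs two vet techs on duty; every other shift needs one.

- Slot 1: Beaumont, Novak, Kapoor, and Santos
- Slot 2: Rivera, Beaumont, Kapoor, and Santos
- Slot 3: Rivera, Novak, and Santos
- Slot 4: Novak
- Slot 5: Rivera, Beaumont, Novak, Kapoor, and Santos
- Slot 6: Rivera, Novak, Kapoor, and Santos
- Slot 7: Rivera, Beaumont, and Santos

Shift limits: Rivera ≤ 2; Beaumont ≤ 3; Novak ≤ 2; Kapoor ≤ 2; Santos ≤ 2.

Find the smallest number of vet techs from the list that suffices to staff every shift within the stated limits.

4

8 slots to fill and no one can take more than 3, so at least ⌈8/3⌉ = 3 vet techs are needed.
Any 3 vet techs together have capacity at most 3+2+2 = 7 < 8 slots, so 3 can never suffice.
Rivera, Beaumont, Novak, and Kapoor alone can cover everything: Slot 1→Beaumont, Slot 2→Beaumont, Slot 3→Rivera, Slot 4→Novak, Slot 5→Beaumont, Slot 6→Novak+Kapoor, Slot 7→Rivera.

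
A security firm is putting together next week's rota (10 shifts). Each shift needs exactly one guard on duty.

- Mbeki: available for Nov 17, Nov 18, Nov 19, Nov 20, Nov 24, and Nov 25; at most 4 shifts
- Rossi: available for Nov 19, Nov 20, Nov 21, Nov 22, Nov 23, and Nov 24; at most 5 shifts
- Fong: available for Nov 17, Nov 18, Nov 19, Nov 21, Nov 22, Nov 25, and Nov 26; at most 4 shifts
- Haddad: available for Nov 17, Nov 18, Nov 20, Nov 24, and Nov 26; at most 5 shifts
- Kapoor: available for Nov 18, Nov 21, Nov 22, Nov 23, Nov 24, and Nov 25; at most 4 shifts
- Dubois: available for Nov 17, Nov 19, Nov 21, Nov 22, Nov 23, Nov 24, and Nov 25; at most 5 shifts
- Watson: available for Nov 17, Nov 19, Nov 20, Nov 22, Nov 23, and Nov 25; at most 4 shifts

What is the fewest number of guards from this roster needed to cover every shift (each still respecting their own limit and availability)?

2

10 slots to fill and no one can take more than 5, so at least ⌈10/5⌉ = 2 guards are needed.
Haddad and Dubois alone can cover everything: Nov 17→Haddad, Nov 18→Haddad, Nov 19→Dubois, Nov 20→Haddad, Nov 21→Dubois, Nov 22→Dubois, Nov 23→Dubois, Nov 24→Haddad, Nov 25→Dubois, Nov 26→Haddad.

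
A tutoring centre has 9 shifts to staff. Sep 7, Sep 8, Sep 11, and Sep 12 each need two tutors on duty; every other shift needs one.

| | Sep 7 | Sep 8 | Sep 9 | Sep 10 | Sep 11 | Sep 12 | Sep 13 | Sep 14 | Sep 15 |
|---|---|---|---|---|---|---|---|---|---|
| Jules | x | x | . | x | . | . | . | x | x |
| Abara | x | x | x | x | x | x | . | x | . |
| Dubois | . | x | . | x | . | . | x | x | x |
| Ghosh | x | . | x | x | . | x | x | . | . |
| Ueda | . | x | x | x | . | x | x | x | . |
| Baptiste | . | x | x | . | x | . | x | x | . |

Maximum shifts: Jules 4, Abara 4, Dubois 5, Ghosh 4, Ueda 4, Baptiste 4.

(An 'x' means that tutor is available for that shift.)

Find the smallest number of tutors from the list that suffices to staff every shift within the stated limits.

13 slots to fill and no one can take more than 5, so at least ⌈13/5⌉ = 3 tutors are needed.
Shifts {Sep 11, Sep 12, Sep 15} need 5 slots, but among the tutors available for them (Jules, Abara, Dubois, Ghosh, Ueda, and Baptiste) any 3 together supply at most 4. So 3 tutors are not enough.
Jules, Abara, Ghosh, and Baptiste alone can cover everything: Sep 7→Jules+Abara, Sep 8→Jules+Abara, Sep 9→Ghosh, Sep 10→Jules, Sep 11→Abara+Baptiste, Sep 12→Abara+Ghosh, Sep 13→Ghosh, Sep 14→Baptiste, Sep 15→Jules.

4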